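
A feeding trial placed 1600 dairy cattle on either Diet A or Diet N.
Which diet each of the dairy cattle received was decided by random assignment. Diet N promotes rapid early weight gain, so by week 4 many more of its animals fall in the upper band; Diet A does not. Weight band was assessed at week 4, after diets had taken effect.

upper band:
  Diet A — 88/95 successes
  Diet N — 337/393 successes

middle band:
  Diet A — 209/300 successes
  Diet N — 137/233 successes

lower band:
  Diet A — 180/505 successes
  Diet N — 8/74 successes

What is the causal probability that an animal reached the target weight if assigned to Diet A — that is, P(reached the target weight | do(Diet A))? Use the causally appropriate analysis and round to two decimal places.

0.53

Week-4 weight band lies on the pathway diet → week-4 weight band → outcome, so adjusting for it blocks the indirect effect. For the total causal effect of diet, use the unadjusted pooled rates.
So P(outcome | do(Diet A)) is just the pooled rate for Diet A: 477/900 = 0.530.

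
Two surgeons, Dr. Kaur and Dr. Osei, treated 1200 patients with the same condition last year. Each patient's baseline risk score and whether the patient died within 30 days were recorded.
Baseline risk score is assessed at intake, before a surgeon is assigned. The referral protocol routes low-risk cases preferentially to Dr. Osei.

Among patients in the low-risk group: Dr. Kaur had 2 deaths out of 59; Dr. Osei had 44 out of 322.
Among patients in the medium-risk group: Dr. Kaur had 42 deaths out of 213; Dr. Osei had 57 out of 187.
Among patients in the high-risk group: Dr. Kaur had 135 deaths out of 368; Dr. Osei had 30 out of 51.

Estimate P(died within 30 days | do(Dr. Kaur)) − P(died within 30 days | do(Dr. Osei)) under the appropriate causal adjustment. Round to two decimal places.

Baseline risk score differs across surgeons for reasons unrelated to any effect of the surgeon itself, and it separately predicts the outcome — a classic confounder. We must compare within baseline risk score levels.
Adjusting over the population distribution of baseline risk score: 0.318·(0.034−0.137) + 0.333·(0.197−0.305) + 0.349·(0.367−0.588) = -0.146.

-0.15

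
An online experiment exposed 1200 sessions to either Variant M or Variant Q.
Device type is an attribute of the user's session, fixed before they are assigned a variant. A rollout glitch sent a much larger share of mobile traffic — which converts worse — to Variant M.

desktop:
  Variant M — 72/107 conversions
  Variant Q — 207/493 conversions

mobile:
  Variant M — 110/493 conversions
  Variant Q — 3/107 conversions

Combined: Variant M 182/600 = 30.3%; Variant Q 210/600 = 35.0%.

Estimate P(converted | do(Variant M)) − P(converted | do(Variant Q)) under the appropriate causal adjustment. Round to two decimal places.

Device type is set before the variant has any effect — it is not caused by the variant — and it independently drives the outcome. That makes it a confounder, so the causal comparison is within device type levels.
Adjusting over the population distribution of device type: 0.500·(0.673−0.420) + 0.500·(0.223−0.028) = +0.224.

+0.22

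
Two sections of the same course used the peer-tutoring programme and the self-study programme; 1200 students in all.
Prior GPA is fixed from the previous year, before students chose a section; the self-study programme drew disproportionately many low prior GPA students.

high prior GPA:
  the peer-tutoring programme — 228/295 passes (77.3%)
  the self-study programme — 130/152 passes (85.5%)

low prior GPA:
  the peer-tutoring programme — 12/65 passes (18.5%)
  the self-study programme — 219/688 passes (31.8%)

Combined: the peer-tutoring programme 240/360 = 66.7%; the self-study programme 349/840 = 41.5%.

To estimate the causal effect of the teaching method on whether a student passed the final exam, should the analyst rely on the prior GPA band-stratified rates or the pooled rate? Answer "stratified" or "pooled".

stratified

The stratified and pooled comparisons disagree (the self-study programme wins within each prior GPA band; the peer-tutoring programme wins overall), so the answer turns on the causal role of prior GPA band.
Since prior GPA band is a pre-existing factor (not a product of the teaching method) and it affects the outcome on its own, it is a confounder. The stratified rates, not the pooled rate, identify the causal effect.
Within each level — high prior GPA: 77.3% vs 85.5%; low prior GPA: 18.5% vs 31.8% — the self-study programme is higher every time.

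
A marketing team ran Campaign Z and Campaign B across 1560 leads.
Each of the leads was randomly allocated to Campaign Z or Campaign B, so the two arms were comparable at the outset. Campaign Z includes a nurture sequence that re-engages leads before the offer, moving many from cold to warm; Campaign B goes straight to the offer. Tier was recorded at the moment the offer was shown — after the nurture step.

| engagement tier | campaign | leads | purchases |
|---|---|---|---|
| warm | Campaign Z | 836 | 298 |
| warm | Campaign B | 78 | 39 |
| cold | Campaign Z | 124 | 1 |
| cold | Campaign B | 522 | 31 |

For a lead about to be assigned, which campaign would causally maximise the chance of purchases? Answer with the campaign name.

The stratified and pooled comparisons disagree (Campaign B wins within each engagement tier; Campaign Z wins overall), so the answer turns on the causal role of engagement tier.
Engagement tier here is a post-treatment variable shaped by the campaign; conditioning on it would introduce bias rather than remove it. The overall comparison is the causal one.
Pooled: Campaign Z 31.1% vs Campaign B 11.7%; Campaign Z is higher overall.

Campaign Z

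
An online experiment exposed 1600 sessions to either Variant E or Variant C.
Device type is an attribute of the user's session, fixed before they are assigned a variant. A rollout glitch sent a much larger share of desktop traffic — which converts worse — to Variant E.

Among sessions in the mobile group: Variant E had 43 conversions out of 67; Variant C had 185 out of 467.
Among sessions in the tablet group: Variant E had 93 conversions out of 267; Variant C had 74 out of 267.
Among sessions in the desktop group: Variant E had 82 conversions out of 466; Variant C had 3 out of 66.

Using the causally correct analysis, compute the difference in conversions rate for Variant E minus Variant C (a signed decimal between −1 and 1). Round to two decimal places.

+0.15

Since device type is a pre-existing factor (not a product of the variant) and it affects the outcome on its own, it is a confounder. The stratified rates, not the pooled rate, identify the causal effect.
Adjusting over the population distribution of device type: 0.334·(0.642−0.396) + 0.334·(0.348−0.277) + 0.333·(0.176−0.045) = +0.149.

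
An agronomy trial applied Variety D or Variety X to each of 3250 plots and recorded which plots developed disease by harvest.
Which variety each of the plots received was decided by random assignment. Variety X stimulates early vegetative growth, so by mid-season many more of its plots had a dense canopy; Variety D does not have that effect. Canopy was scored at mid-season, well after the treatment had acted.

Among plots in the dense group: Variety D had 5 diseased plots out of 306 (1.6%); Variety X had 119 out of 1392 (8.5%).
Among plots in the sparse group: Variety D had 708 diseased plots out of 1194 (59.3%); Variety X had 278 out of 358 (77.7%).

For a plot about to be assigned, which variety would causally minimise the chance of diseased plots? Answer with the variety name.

Variety D is lower inside every mid-season canopy stratum but Variety X is lower in aggregate. Whether to stratify depends on how mid-season canopy relates to the variety.
Mid-season canopy is recorded after the variety and is itself shifted by it — it sits on the causal path from variety to outcome. Conditioning on a mediator would strip out part of the effect we want; the pooled comparison gives the total causal effect.
Pooled: Variety D 47.5% vs Variety X 22.7%; Variety X is lower overall.

Variety X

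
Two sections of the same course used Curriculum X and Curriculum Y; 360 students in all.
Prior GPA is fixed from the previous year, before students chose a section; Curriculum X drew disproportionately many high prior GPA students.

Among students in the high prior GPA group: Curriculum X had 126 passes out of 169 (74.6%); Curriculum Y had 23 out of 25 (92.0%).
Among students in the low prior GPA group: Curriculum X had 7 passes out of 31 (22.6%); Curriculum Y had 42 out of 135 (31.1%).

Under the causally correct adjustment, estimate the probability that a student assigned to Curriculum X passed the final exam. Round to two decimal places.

0.51

Prior GPA band satisfies the back-door criterion: it is not a descendant of the teaching method, and it blocks the spurious path from teaching method to outcome. Adjusting for it (i.e., using the within-prior GPA band rates) gives the causal effect.
Standardising Curriculum X to the population prior GPA band mix: 0.539·126/169 + 0.461·7/31 = 0.506.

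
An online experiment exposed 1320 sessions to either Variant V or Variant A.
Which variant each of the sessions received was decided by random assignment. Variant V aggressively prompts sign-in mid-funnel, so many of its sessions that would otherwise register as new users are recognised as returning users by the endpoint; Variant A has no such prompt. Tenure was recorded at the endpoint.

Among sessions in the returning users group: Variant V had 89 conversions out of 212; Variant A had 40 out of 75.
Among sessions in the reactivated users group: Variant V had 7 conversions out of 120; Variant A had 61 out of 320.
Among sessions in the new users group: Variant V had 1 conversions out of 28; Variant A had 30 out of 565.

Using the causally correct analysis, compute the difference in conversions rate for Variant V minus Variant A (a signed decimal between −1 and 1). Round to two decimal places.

User tenure is downstream of the variant. One should not condition on a consequence of treatment, so the overall rates are the right comparison.
The causal difference is the pooled difference: 0.269 − 0.136 = +0.133.

+0.13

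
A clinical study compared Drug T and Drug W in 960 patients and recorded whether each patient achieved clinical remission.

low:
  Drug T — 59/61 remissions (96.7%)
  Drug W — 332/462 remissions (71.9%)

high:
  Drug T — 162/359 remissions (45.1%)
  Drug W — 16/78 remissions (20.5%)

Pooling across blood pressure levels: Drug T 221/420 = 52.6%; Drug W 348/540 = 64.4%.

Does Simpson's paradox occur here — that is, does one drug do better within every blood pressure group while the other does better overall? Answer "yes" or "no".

yes

Within each blood pressure level (low 96.7% vs 71.9%; high 45.1% vs 20.5%), Drug T has the higher rate every time. Pooled: 52.6% vs 64.4% — Drug W has the higher rate overall. The two comparisons disagree.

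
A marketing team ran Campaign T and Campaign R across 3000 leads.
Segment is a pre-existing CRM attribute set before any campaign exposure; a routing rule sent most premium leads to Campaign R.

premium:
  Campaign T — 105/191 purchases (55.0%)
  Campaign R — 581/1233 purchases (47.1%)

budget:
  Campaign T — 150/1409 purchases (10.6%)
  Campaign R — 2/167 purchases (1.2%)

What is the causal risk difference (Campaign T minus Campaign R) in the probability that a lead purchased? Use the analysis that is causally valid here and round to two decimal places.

The imbalance in customer segment arose from how leads were allocated, not from anything the campaign did; and customer segment independently affects the outcome. The pooled gap is confounded — condition on customer segment.
Adjusting over the population distribution of customer segment: 0.475·(0.550−0.471) + 0.525·(0.106−0.012) = +0.087.

+0.09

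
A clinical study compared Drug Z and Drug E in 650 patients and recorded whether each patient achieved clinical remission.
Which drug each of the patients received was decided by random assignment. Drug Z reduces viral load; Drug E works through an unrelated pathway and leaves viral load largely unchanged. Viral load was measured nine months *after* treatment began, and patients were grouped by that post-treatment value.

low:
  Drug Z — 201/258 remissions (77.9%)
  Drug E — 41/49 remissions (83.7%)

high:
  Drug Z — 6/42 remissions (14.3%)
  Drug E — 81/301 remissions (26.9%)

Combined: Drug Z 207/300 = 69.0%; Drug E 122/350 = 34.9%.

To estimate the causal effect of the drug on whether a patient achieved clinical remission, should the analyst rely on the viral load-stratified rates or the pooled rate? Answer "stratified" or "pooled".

The viral load-specific comparison favours Drug E throughout, but the pooled figures favour Drug Z. The question is whether to condition on viral load.
The distribution of viral load is itself part of what the drug does — it is an intermediate outcome. Holding it fixed would remove that part of the effect; the total effect is the pooled difference.
Pooled: Drug Z 69.0% vs Drug E 34.9%; Drug Z is higher overall.

pooled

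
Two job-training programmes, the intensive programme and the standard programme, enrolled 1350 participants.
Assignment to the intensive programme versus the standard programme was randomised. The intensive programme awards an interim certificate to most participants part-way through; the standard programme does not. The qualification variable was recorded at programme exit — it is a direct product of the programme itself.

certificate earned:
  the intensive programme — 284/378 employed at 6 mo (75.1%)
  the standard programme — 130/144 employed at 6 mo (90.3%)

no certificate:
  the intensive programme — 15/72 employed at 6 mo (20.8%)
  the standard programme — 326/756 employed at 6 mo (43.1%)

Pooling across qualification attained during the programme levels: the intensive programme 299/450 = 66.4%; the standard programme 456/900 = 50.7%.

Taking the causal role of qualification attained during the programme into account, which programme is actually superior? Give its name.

Stratifying would compare programmes among participants the programmes themselves sorted into qualification attained during the programme groups — a form of selection on an intermediate. The unconditioned pooled rates give the total causal effect.
Pooled: the intensive programme 66.4% vs the standard programme 50.7%; the intensive programme is higher overall.

the intensive programme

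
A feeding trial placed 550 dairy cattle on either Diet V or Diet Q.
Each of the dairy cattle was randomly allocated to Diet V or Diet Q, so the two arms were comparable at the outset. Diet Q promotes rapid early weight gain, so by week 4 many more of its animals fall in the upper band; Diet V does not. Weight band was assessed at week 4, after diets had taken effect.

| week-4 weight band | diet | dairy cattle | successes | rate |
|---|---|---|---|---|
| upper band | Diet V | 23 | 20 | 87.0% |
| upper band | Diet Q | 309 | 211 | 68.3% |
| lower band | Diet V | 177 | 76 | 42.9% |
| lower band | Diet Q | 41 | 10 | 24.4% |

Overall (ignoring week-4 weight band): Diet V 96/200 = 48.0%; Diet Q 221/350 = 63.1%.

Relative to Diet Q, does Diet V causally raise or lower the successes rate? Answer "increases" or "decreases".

Week-4 weight band here is a post-treatment variable shaped by the diet; conditioning on it would introduce bias rather than remove it. The overall comparison is the causal one.
Pooled: Diet V 48.0% vs Diet Q 63.1%; Diet Q is higher overall.

decreases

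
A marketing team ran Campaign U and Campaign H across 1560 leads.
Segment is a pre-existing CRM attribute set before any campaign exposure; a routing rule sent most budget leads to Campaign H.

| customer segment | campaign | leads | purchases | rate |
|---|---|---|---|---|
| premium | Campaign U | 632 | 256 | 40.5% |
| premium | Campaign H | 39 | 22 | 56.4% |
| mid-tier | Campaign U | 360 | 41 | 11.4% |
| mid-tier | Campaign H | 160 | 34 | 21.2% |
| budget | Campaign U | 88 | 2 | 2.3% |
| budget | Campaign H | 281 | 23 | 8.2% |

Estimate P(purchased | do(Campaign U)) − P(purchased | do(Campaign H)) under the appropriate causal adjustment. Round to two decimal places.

The customer segment-specific comparison favours Campaign H throughout, but the pooled figures favour Campaign U. The question is whether to condition on customer segment.
Nothing the campaign does changes customer segment; the imbalance is an allocation artefact. With customer segment also predicting the outcome, the pooled figure is confounded, and the within-stratum comparison is the causal one.
Adjusting over the population distribution of customer segment: 0.430·(0.405−0.564) + 0.333·(0.114−0.212) + 0.237·(0.023−0.082) = -0.115.

-0.12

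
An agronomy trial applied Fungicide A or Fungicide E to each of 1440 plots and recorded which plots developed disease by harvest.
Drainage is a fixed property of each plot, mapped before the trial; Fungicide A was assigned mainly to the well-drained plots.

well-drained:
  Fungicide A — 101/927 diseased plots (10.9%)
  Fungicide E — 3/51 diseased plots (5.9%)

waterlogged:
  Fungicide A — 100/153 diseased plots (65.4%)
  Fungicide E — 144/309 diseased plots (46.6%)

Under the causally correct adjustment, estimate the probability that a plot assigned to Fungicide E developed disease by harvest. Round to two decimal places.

Field drainage satisfies the back-door criterion: it is not a descendant of the fungicide, and it blocks the spurious path from fungicide to outcome. Adjusting for it (i.e., using the within-field drainage rates) gives the causal effect.
Standardising Fungicide E to the population field drainage mix: 0.679·3/51 + 0.321·144/309 = 0.189.

0.19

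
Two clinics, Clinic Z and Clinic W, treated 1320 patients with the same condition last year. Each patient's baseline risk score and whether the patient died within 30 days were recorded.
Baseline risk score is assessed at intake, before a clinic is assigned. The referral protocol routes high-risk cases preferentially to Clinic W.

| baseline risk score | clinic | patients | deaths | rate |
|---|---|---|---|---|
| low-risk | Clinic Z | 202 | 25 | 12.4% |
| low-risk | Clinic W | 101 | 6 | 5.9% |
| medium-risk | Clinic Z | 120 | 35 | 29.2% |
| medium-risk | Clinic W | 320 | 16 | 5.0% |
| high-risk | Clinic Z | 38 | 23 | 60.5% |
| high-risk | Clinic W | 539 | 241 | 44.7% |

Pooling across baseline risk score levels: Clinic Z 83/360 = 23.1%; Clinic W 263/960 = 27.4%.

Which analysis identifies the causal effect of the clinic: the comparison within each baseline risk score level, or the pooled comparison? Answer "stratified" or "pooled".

stratified

Clinic W is lower inside every baseline risk score stratum but Clinic Z is lower in aggregate. Whether to stratify depends on how baseline risk score relates to the clinic.
Since baseline risk score is a pre-existing factor (not a product of the clinic) and it affects the outcome on its own, it is a confounder. The stratified rates, not the pooled rate, identify the causal effect.
Within each level — low-risk: 12.4% vs 5.9%; medium-risk: 29.2% vs 5.0%; high-risk: 60.5% vs 44.7% — Clinic W is lower every time.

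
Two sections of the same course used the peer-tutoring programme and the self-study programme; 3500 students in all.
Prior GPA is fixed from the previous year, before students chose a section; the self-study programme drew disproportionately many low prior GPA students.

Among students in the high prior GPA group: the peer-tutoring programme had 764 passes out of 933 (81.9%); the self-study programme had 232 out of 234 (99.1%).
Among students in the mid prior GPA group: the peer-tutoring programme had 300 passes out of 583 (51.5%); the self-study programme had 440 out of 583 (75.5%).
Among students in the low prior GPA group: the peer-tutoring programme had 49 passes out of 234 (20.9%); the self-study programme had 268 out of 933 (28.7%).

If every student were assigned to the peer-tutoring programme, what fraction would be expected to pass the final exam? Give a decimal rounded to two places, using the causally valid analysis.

0.51

Within every prior GPA band level the self-study programme has the higher rate, yet pooled the peer-tutoring programme does — Simpson's reversal.
Prior GPA band satisfies the back-door criterion: it is not a descendant of the teaching method, and it blocks the spurious path from teaching method to outcome. Adjusting for it (i.e., using the within-prior GPA band rates) gives the causal effect.
Standardising the peer-tutoring programme to the population prior GPA band mix: 0.333·764/933 + 0.333·300/583 + 0.333·49/234 = 0.514.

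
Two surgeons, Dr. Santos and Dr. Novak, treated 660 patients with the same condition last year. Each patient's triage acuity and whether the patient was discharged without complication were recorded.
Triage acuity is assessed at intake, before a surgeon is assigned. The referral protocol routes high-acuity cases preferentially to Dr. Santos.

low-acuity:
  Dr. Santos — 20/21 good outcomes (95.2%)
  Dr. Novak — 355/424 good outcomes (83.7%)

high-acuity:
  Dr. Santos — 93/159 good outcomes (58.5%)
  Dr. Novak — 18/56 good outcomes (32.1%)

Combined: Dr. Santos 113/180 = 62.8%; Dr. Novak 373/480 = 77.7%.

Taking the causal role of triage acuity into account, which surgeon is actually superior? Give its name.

Dr. Santos

Triage acuity is set before the surgeon has any effect — it is not caused by the surgeon — and it independently drives the outcome. That makes it a confounder, so the causal comparison is within triage acuity levels.
Within each level — low-acuity: 95.2% vs 83.7%; high-acuity: 58.5% vs 32.1% — Dr. Santos is higher every time.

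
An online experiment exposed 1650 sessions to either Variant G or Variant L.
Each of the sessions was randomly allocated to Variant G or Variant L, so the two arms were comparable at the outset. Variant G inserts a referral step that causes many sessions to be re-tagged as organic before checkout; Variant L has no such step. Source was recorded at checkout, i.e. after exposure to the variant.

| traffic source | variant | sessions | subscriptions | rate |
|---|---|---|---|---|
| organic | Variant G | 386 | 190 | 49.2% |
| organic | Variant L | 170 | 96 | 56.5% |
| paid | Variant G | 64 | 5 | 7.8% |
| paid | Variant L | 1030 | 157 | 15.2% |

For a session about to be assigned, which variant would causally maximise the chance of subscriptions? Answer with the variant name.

The stratified and pooled comparisons disagree (Variant L wins within each traffic source; Variant G wins overall), so the answer turns on the causal role of traffic source.
Stratifying would compare variants among sessions the variants themselves sorted into traffic source groups — a form of selection on an intermediate. The unconditioned pooled rates give the total causal effect.
Pooled: Variant G 43.3% vs Variant L 21.1%; Variant G is higher overall.

Variant G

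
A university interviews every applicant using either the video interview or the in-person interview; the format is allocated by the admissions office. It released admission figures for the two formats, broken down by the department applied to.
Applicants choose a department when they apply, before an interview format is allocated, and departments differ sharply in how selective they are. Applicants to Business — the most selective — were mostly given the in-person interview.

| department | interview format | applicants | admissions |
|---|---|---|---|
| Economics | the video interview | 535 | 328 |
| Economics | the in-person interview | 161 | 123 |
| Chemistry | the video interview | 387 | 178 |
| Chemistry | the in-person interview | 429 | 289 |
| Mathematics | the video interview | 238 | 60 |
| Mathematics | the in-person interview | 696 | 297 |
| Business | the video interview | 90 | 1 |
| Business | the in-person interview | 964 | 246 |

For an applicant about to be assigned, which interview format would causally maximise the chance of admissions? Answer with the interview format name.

Within every department level the in-person interview has the higher rate, yet pooled the video interview does — Simpson's reversal.
Since department is a pre-existing factor (not a product of the interview format) and it affects the outcome on its own, it is a confounder. The stratified rates, not the pooled rate, identify the causal effect.
Within each level — Economics: 61.3% vs 76.4%; Chemistry: 46.0% vs 67.4%; Mathematics: 25.2% vs 42.7%; Business: 1.1% vs 25.5% — the in-person interview is higher every time.

the in-person interview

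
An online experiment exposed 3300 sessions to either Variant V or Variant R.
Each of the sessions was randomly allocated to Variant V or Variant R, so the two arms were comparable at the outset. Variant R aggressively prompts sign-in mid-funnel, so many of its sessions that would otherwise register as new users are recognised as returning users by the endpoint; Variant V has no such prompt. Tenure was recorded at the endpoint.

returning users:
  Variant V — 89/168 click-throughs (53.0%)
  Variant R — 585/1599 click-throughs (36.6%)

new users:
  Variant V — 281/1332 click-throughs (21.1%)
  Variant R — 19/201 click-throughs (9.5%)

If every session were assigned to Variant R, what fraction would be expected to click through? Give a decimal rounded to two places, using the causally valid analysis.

0.34

The user tenure-specific comparison favours Variant V throughout, but the pooled figures favour Variant R. The question is whether to condition on user tenure.
Because the variant influences user tenure, user tenure is a post-treatment mediator, not a confounder. Stratifying on it would bias the estimate; the causal effect is the crude pooled difference.
So P(outcome | do(Variant R)) is just the pooled rate for Variant R: 604/1800 = 0.336.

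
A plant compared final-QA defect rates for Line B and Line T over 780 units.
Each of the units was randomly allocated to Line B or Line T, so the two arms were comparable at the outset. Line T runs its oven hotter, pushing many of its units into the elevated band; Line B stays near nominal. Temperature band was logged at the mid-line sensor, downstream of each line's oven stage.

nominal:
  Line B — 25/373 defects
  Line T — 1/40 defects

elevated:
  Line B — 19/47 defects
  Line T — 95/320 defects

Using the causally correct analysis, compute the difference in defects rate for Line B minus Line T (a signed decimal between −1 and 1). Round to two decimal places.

-0.16

In-process temperature band lies on the pathway line → in-process temperature band → outcome, so adjusting for it blocks the indirect effect. For the total causal effect of line, use the unadjusted pooled rates.
The causal difference is the pooled difference: 0.105 − 0.267 = -0.162.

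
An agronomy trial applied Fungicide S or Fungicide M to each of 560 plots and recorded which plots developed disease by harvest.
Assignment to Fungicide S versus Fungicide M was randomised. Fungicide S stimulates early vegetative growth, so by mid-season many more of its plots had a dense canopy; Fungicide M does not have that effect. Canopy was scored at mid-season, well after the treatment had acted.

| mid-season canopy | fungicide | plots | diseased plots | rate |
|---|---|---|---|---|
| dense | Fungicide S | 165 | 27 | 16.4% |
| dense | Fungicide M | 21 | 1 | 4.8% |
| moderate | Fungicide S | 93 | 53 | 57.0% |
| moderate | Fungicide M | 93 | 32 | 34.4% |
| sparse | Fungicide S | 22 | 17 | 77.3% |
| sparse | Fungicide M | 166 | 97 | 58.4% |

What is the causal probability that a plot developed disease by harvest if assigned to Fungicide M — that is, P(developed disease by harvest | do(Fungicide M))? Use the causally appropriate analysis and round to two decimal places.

0.46

The mid-season canopy-specific comparison favours Fungicide M throughout, but the pooled figures favour Fungicide S. The question is whether to condition on mid-season canopy.
The distribution of mid-season canopy is itself part of what the fungicide does — it is an intermediate outcome. Holding it fixed would remove that part of the effect; the total effect is the pooled difference.
So P(outcome | do(Fungicide M)) is just the pooled rate for Fungicide M: 130/280 = 0.464.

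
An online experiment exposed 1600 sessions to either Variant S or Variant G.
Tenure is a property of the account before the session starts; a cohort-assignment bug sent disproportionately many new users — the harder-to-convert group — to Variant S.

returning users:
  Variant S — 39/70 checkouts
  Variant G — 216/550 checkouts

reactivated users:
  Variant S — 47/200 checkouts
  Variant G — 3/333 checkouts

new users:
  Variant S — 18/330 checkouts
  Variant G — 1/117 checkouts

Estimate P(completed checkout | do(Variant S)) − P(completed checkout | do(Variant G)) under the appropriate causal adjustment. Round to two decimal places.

Here user tenure is a common cause — it drives both which variant a case falls under and the outcome. The crude comparison mixes populations; the stratum-specific rates are the causally relevant ones.
Adjusting over the population distribution of user tenure: 0.388·(0.557−0.393) + 0.333·(0.235−0.009) + 0.279·(0.055−0.009) = +0.152.

+0.15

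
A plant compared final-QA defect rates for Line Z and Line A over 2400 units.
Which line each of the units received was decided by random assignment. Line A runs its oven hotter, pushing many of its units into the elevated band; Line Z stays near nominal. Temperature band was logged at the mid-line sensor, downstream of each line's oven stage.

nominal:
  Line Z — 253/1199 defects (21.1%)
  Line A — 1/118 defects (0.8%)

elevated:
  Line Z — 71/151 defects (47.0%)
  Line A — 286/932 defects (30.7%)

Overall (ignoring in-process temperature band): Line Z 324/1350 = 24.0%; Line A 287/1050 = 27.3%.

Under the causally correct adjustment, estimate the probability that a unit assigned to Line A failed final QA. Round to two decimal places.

In-process temperature band here is a post-treatment variable shaped by the line; conditioning on it would introduce bias rather than remove it. The overall comparison is the causal one.
So P(outcome | do(Line A)) is just the pooled rate for Line A: 287/1050 = 0.273.

0.27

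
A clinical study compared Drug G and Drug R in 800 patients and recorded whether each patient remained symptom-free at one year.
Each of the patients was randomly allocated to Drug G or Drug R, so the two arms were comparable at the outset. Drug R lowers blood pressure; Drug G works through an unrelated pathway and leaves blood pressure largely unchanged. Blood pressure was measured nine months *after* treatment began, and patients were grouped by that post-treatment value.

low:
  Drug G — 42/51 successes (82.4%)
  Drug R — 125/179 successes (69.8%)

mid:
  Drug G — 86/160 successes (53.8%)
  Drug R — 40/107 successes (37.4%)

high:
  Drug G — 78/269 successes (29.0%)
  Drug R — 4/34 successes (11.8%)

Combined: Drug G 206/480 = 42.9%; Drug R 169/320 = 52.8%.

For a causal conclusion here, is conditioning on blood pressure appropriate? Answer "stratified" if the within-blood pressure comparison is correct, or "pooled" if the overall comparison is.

Blood pressure lies on the pathway drug → blood pressure → outcome, so adjusting for it blocks the indirect effect. For the total causal effect of drug, use the unadjusted pooled rates.
Pooled: Drug G 42.9% vs Drug R 52.8%; Drug R is higher overall.

pooled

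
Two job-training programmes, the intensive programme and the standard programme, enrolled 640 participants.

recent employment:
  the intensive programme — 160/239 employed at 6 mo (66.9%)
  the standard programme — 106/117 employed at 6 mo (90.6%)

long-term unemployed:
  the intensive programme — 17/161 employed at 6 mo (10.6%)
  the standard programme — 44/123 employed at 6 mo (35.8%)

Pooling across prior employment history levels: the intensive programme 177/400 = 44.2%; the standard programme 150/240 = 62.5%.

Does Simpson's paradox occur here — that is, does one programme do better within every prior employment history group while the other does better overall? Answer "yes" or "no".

Within each prior employment history level (recent employment 66.9% vs 90.6%; long-term unemployed 10.6% vs 35.8%), the standard programme has the higher rate every time. Pooled: 44.2% vs 62.5% — the standard programme has the higher rate overall. They agree.

no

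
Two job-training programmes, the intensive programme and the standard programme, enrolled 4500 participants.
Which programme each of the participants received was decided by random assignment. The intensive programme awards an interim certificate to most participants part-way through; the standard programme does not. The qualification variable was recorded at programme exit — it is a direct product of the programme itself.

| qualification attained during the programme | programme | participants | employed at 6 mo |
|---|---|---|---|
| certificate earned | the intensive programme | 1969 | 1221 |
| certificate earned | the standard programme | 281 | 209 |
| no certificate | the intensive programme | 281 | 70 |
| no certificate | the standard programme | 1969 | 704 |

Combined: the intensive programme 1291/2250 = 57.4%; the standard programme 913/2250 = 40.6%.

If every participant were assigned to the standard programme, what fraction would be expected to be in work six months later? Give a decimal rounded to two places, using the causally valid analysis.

0.41

The stratified and pooled comparisons disagree (the standard programme wins within each qualification attained during the programme; the intensive programme wins overall), so the answer turns on the causal role of qualification attained during the programme.
Because the programme influences qualification attained during the programme, qualification attained during the programme is a post-treatment mediator, not a confounder. Stratifying on it would bias the estimate; the causal effect is the crude pooled difference.
So P(outcome | do(the standard programme)) is just the pooled rate for the standard programme: 913/2250 = 0.406.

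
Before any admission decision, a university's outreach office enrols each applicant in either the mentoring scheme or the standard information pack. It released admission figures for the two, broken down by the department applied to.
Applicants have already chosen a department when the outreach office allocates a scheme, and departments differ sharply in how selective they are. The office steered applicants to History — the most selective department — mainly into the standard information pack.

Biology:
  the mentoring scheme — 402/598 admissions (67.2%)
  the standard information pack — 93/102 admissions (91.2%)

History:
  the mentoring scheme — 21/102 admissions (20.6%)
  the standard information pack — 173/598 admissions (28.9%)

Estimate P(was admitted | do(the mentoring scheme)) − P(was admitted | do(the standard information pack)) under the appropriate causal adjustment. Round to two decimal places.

-0.16

The imbalance in department arose from how applicants were allocated, not from anything the outreach scheme did; and department independently affects the outcome. The pooled gap is confounded — condition on department.
Adjusting over the population distribution of department: 0.500·(0.672−0.912) + 0.500·(0.206−0.289) = -0.161.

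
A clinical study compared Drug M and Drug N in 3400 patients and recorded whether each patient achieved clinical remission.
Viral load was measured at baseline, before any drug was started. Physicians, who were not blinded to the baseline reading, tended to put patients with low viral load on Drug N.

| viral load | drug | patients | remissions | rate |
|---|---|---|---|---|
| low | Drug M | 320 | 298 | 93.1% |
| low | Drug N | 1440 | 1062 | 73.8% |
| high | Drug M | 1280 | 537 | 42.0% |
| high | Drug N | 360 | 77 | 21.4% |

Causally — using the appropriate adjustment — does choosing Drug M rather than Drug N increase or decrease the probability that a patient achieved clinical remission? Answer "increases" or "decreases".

Viral load is set before the drug has any effect — it is not caused by the drug — and it independently drives the outcome. That makes it a confounder, so the causal comparison is within viral load levels.
Within each level — low: 93.1% vs 73.8%; high: 42.0% vs 21.4% — Drug M is higher every time.

increases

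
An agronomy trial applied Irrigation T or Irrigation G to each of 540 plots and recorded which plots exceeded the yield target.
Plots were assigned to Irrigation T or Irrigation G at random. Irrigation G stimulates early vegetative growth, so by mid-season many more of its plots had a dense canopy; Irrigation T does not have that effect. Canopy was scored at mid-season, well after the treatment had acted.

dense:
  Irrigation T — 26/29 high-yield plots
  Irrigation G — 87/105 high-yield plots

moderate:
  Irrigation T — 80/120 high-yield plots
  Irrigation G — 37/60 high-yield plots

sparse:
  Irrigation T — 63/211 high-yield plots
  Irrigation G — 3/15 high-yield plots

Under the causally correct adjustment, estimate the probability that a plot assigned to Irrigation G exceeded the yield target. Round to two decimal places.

Stratifying would compare irrigations among plots the irrigations themselves sorted into mid-season canopy groups — a form of selection on an intermediate. The unconditioned pooled rates give the total causal effect.
So P(outcome | do(Irrigation G)) is just the pooled rate for Irrigation G: 127/180 = 0.706.

0.71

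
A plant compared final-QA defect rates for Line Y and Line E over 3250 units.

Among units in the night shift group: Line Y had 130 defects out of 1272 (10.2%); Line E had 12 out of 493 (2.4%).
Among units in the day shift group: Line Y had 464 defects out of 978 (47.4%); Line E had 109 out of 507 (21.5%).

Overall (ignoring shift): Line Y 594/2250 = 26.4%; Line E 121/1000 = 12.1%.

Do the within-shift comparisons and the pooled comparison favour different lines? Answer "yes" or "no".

Within each shift level (night shift 10.2% vs 2.4%; day shift 47.4% vs 21.5%), Line E has the lower rate every time. Pooled: 26.4% vs 12.1% — Line E has the lower rate overall. They agree.

no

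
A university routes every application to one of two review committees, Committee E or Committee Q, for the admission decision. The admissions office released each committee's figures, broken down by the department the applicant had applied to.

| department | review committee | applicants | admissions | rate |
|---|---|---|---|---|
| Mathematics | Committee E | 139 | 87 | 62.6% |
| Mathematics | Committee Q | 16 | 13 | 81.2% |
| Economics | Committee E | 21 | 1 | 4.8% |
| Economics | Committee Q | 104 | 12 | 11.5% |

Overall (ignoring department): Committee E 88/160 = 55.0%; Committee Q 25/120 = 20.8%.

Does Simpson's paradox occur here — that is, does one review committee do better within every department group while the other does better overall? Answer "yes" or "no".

yes

Within each department level (Mathematics 62.6% vs 81.2%; Economics 4.8% vs 11.5%), Committee Q has the higher rate every time. Pooled: 55.0% vs 20.8% — Committee E has the higher rate overall. The two comparisons disagree.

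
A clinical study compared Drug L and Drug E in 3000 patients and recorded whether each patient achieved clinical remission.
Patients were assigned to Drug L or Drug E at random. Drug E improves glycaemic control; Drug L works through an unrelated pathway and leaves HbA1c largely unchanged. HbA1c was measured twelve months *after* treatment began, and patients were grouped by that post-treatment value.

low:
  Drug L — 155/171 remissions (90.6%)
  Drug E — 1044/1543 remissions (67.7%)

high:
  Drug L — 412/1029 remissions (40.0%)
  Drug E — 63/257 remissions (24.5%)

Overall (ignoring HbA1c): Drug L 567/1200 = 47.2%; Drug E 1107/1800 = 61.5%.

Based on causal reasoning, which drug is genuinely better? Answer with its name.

The stratified and pooled comparisons disagree (Drug L wins within each HbA1c; Drug E wins overall), so the answer turns on the causal role of HbA1c.
HbA1c here is a post-treatment variable shaped by the drug; conditioning on it would introduce bias rather than remove it. The overall comparison is the causal one.
Pooled: Drug L 47.2% vs Drug E 61.5%; Drug E is higher overall.

Drug E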